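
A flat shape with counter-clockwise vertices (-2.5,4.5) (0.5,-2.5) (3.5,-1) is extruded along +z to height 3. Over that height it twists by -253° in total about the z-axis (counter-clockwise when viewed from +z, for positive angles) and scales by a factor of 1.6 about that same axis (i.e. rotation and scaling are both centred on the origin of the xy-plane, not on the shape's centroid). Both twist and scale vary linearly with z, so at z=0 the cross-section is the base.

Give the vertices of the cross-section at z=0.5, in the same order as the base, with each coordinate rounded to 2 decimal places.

t = z/height = 0.5/3 = 0.166667
s = 1 + (scale-1)·z/height = 1 + (1.6-1)·0.5/3 = 1.100000
θ = twist·z/height = -253°·0.5/3 = -42.1667° = -0.735947 rad
cos θ = 0.741195, sin θ = -0.671289 (intermediates below are computed at full precision and shown rounded to 5 d.p.)
v1: (-2.5,4.5) → rotate → (1.16781,5.01360) → ×s → (1.28460,5.51496) → (1.28,5.51)
v2: (0.5,-2.5) → rotate → (-1.30763,-2.18863) → ×s → (-1.43839,-2.40750) → (-1.44,-2.41)
v3: (3.5,-1) → rotate → (1.92289,-3.09071) → ×s → (2.11518,-3.39978) → (2.12,-3.40)

Cross-section at z=0.5: (1.28,5.51) (-1.44,-2.41) (2.12,-3.40)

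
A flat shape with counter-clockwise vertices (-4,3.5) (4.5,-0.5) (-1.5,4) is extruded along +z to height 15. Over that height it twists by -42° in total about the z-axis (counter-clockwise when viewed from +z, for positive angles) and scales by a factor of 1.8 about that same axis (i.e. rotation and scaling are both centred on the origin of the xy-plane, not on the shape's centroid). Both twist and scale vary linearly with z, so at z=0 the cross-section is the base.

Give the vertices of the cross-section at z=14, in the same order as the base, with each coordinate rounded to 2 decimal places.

t = z/height = 14/15 = 0.933333
s = 1 + (scale-1)·z/height = 1 + (1.8-1)·14/15 = 1.746667
θ = twist·z/height = -42°·14/15 = -39.2000° = -0.684169 rad
cos θ = 0.774944, sin θ = -0.632029 (intermediates below are computed at full precision and shown rounded to 5 d.p.)
v1: (-4,3.5) → rotate → (-0.88768,5.24042) → ×s → (-1.55047,9.15327) → (-1.55,9.15)
v2: (4.5,-0.5) → rotate → (3.17124,-3.23160) → ×s → (5.53909,-5.64454) → (5.54,-5.64)
v3: (-1.5,4) → rotate → (1.36570,4.04782) → ×s → (2.38542,7.07020) → (2.39,7.07)

Cross-section at z=14: (-1.55,9.15) (5.54,-5.64) (2.39,7.07)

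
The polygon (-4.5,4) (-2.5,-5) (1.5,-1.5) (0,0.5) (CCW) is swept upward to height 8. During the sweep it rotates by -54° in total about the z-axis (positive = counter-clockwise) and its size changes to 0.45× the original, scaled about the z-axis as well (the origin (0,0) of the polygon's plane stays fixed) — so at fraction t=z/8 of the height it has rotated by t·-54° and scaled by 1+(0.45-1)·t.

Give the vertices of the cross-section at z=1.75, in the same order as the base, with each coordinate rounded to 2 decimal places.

Cross-section at z=1.75: (-3.15,4.25) (-3.05,-3.86) (1.02,-1.56) (0.09,0.43)

t = z/height = 1.75/8 = 0.21875
s = 1 + (scale-1)·z/height = 1 + (0.45-1)·1.75/8 = 0.879688
θ = twist·z/height = -54°·1.75/8 = -11.8125° = -0.206167 rad
cos θ = 0.978823, sin θ = -0.204710 (intermediates below are computed at full precision and shown rounded to 5 d.p.)
v1: (-4.5,4) → rotate → (-3.58586,4.83648) → ×s → (-3.15444,4.25459) → (-3.15,4.25)
v2: (-2.5,-5) → rotate → (-3.47060,-4.38234) → ×s → (-3.05305,-3.85509) → (-3.05,-3.86)
v3: (1.5,-1.5) → rotate → (1.16117,-1.77530) → ×s → (1.02147,-1.56171) → (1.02,-1.56)
v4: (0,0.5) → rotate → (0.10235,0.48941) → ×s → (0.09004,0.43053) → (0.09,0.43)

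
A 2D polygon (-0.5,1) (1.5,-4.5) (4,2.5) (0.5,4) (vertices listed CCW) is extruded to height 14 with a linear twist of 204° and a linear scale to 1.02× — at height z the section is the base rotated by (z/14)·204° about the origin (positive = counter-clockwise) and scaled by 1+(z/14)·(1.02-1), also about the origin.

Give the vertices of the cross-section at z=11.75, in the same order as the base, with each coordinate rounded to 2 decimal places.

Cross-section at z=11.75: (0.35,-1.08) (-0.81,4.75) (-4.41,-1.89) (-1.12,-3.94)

t = z/height = 11.75/14 = 0.839286
s = 1 + (scale-1)·z/height = 1 + (1.02-1)·11.75/14 = 1.016786
θ = twist·z/height = 204°·11.75/14 = 171.2143° = 2.988253 rad
cos θ = -0.988266, sin θ = 0.152739 (intermediates below are computed at full precision and shown rounded to 5 d.p.)
v1: (-0.5,1) → rotate → (0.34139,-1.06464) → ×s → (0.34712,-1.08251) → (0.35,-1.08)
v2: (1.5,-4.5) → rotate → (-0.79507,4.67631) → ×s → (-0.80842,4.75480) → (-0.81,4.75)
v3: (4,2.5) → rotate → (-4.33491,-1.85971) → ×s → (-4.40768,-1.89093) → (-4.41,-1.89)
v4: (0.5,4) → rotate → (-1.10509,-3.87670) → ×s → (-1.12364,-3.94177) → (-1.12,-3.94)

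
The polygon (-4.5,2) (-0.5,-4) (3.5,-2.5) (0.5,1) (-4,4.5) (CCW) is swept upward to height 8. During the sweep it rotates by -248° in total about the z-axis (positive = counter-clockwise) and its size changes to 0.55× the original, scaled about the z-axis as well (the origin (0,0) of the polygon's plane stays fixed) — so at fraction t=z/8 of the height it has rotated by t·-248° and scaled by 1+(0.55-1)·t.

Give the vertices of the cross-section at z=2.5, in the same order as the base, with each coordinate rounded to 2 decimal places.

Cross-section at z=2.5: (0.84,4.15) (-3.45,-0.32) (-1.45,-3.40) (0.93,-0.23) (3.03,4.19)

t = z/height = 2.5/8 = 0.3125
s = 1 + (scale-1)·z/height = 1 + (0.55-1)·2.5/8 = 0.859375
θ = twist·z/height = -248°·2.5/8 = -77.5000° = -1.352630 rad
cos θ = 0.216440, sin θ = -0.976296 (intermediates below are computed at full precision and shown rounded to 5 d.p.)
v1: (-4.5,2) → rotate → (0.97861,4.82621) → ×s → (0.84100,4.14753) → (0.84,4.15)
v2: (-0.5,-4) → rotate → (-4.01340,-0.37761) → ×s → (-3.44902,-0.32451) → (-3.45,-0.32)
v3: (3.5,-2.5) → rotate → (-1.68320,-3.95814) → ×s → (-1.44650,-3.40152) → (-1.45,-3.40)
v4: (0.5,1) → rotate → (1.08452,-0.27171) → ×s → (0.93201,-0.23350) → (0.93,-0.23)
v5: (-4,4.5) → rotate → (3.52757,4.87916) → ×s → (3.03151,4.19303) → (3.03,4.19)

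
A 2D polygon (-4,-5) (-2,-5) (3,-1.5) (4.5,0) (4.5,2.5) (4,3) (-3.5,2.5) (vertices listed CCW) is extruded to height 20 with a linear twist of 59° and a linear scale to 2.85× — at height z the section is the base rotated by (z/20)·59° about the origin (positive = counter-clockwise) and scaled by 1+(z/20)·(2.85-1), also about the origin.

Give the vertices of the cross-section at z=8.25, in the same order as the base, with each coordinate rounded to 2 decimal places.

t = z/height = 8.25/20 = 0.4125
s = 1 + (scale-1)·z/height = 1 + (2.85-1)·8.25/20 = 1.763125
θ = twist·z/height = 59°·8.25/20 = 24.3375° = 0.424770 rad
cos θ = 0.911134, sin θ = 0.412111 (intermediates below are computed at full precision and shown rounded to 5 d.p.)
v1: (-4,-5) → rotate → (-1.58398,-6.20411) → ×s → (-2.79276,-10.93862) → (-2.79,-10.94)
v2: (-2,-5) → rotate → (0.23829,-5.37989) → ×s → (0.42013,-9.48542) → (0.42,-9.49)
v3: (3,-1.5) → rotate → (3.35157,-0.13037) → ×s → (5.90923,-0.22986) → (5.91,-0.23)
v4: (4.5,0) → rotate → (4.10010,1.85450) → ×s → (7.22899,3.26971) → (7.23,3.27)
v5: (4.5,2.5) → rotate → (3.06982,4.13233) → ×s → (5.41249,7.28582) → (5.41,7.29)
v6: (4,3) → rotate → (2.40820,4.38184) → ×s → (4.24596,7.72574) → (4.25,7.73)
v7: (-3.5,2.5) → rotate → (-4.21925,0.83545) → ×s → (-7.43906,1.47300) → (-7.44,1.47)

Cross-section at z=8.25: (-2.79,-10.94) (0.42,-9.49) (5.91,-0.23) (7.23,3.27) (5.41,7.29) (4.25,7.73) (-7.44,1.47)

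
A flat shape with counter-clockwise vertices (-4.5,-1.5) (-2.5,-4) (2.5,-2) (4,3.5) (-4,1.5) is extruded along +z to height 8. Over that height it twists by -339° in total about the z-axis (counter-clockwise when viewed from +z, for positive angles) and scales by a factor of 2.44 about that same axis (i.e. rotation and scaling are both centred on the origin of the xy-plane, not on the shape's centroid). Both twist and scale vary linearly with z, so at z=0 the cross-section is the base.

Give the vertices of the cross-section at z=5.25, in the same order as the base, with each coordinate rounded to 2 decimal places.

t = z/height = 5.25/8 = 0.65625
s = 1 + (scale-1)·z/height = 1 + (2.44-1)·5.25/8 = 1.945000
θ = twist·z/height = -339°·5.25/8 = -222.4688° = -3.882812 rad
cos θ = -0.737646, sin θ = 0.675188 (intermediates below are computed at full precision and shown rounded to 5 d.p.)
v1: (-4.5,-1.5) → rotate → (4.33219,-1.93188) → ×s → (8.42610,-3.75750) → (8.43,-3.76)
v2: (-2.5,-4) → rotate → (4.54487,1.26261) → ×s → (8.83976,2.45578) → (8.84,2.46)
v3: (2.5,-2) → rotate → (-0.49374,3.16326) → ×s → (-0.96032,6.15254) → (-0.96,6.15)
v4: (4,3.5) → rotate → (-5.31374,0.11899) → ×s → (-10.33523,0.23144) → (-10.34,0.23)
v5: (-4,1.5) → rotate → (1.93780,-3.80722) → ×s → (3.76902,-7.40504) → (3.77,-7.41)

Cross-section at z=5.25: (8.43,-3.76) (8.84,2.46) (-0.96,6.15) (-10.34,0.23) (3.77,-7.41)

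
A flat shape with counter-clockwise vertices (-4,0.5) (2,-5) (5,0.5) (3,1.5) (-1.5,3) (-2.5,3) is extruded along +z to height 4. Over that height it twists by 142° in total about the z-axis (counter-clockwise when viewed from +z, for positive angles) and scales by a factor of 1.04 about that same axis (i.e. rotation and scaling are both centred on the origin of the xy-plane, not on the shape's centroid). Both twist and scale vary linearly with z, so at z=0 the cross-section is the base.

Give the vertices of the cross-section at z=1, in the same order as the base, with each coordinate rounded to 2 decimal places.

t = z/height = 1/4 = 0.25
s = 1 + (scale-1)·z/height = 1 + (1.04-1)·1/4 = 1.010000
θ = twist·z/height = 142°·1/4 = 35.5000° = 0.619592 rad
cos θ = 0.814116, sin θ = 0.580703 (intermediates below are computed at full precision and shown rounded to 5 d.p.)
v1: (-4,0.5) → rotate → (-3.54681,-1.91575) → ×s → (-3.58228,-1.93491) → (-3.58,-1.93)
v2: (2,-5) → rotate → (4.53175,-2.90917) → ×s → (4.57706,-2.93826) → (4.58,-2.94)
v3: (5,0.5) → rotate → (3.78023,3.31057) → ×s → (3.81803,3.34368) → (3.82,3.34)
v4: (3,1.5) → rotate → (1.57129,2.96328) → ×s → (1.58701,2.99291) → (1.59,2.99)
v5: (-1.5,3) → rotate → (-2.96328,1.57129) → ×s → (-2.99291,1.58701) → (-2.99,1.59)
v6: (-2.5,3) → rotate → (-3.77740,0.99059) → ×s → (-3.81517,1.00050) → (-3.82,1.00)

Cross-section at z=1: (-3.58,-1.93) (4.58,-2.94) (3.82,3.34) (1.59,2.99) (-2.99,1.59) (-3.82,1.00)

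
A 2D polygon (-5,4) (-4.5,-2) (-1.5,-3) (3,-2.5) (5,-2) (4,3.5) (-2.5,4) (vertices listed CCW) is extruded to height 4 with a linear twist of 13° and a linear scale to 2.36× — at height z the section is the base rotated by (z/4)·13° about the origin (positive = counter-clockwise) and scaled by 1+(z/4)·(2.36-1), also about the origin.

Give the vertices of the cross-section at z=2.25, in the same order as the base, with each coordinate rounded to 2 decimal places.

Cross-section at z=2.25: (-9.65,5.88) (-7.43,-4.51) (-1.95,-5.59) (5.81,-3.70) (9.20,-2.38) (6.22,7.03) (-5.28,6.44)

t = z/height = 2.25/4 = 0.5625
s = 1 + (scale-1)·z/height = 1 + (2.36-1)·2.25/4 = 1.765000
θ = twist·z/height = 13°·2.25/4 = 7.3125° = 0.127627 rad
cos θ = 0.991867, sin θ = 0.127281 (intermediates below are computed at full precision and shown rounded to 5 d.p.)
v1: (-5,4) → rotate → (-5.46846,3.33106) → ×s → (-9.65183,5.87932) → (-9.65,5.88)
v2: (-4.5,-2) → rotate → (-4.20884,-2.55650) → ×s → (-7.42860,-4.51222) → (-7.43,-4.51)
v3: (-1.5,-3) → rotate → (-1.10596,-3.16652) → ×s → (-1.95201,-5.58891) → (-1.95,-5.59)
v4: (3,-2.5) → rotate → (3.29380,-2.09782) → ×s → (5.81356,-3.70266) → (5.81,-3.70)
v5: (5,-2) → rotate → (5.21390,-1.34733) → ×s → (9.20253,-2.37803) → (9.20,-2.38)
v6: (4,3.5) → rotate → (3.52198,3.98066) → ×s → (6.21630,7.02586) → (6.22,7.03)
v7: (-2.5,4) → rotate → (-2.98879,3.64926) → ×s → (-5.27522,6.44095) → (-5.28,6.44)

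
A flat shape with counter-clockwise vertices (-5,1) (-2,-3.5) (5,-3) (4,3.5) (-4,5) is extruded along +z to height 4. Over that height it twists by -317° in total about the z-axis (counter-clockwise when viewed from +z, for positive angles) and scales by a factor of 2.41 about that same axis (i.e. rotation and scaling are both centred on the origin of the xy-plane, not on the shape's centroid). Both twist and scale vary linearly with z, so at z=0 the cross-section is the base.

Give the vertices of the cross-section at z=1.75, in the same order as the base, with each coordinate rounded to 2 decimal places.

t = z/height = 1.75/4 = 0.4375
s = 1 + (scale-1)·z/height = 1 + (2.41-1)·1.75/4 = 1.616875
θ = twist·z/height = -317°·1.75/4 = -138.6875° = -2.420554 rad
cos θ = -0.751120, sin θ = -0.660166 (intermediates below are computed at full precision and shown rounded to 5 d.p.)
v1: (-5,1) → rotate → (4.41577,2.54971) → ×s → (7.13974,4.12256) → (7.14,4.12)
v2: (-2,-3.5) → rotate → (-0.80834,3.94925) → ×s → (-1.30698,6.38545) → (-1.31,6.39)
v3: (5,-3) → rotate → (-5.73610,-1.04747) → ×s → (-9.27455,-1.69362) → (-9.27,-1.69)
v4: (4,3.5) → rotate → (-0.69390,-5.26958) → ×s → (-1.12195,-8.52026) → (-1.12,-8.52)
v5: (-4,5) → rotate → (6.30531,-1.11494) → ×s → (10.19490,-1.80272) → (10.19,-1.80)

Cross-section at z=1.75: (7.14,4.12) (-1.31,6.39) (-9.27,-1.69) (-1.12,-8.52) (10.19,-1.80)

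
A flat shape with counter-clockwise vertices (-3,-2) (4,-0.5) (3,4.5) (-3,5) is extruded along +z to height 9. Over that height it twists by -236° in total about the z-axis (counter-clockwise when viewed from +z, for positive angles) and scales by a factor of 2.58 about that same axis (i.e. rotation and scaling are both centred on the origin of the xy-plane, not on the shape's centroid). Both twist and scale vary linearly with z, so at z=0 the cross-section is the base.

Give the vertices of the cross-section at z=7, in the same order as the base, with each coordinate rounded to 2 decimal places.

t = z/height = 7/9 = 0.777778
s = 1 + (scale-1)·z/height = 1 + (2.58-1)·7/9 = 2.228889
θ = twist·z/height = -236°·7/9 = -183.5556° = -3.203649 rad
cos θ = -0.998075, sin θ = 0.062016 (intermediates below are computed at full precision and shown rounded to 5 d.p.)
v1: (-3,-2) → rotate → (3.11826,1.81010) → ×s → (6.95025,4.03451) → (6.95,4.03)
v2: (4,-0.5) → rotate → (-3.96129,0.74710) → ×s → (-8.82928,1.66521) → (-8.83,1.67)
v3: (3,4.5) → rotate → (-3.27330,-4.30529) → ×s → (-7.29582,-9.59601) → (-7.30,-9.60)
v4: (-3,5) → rotate → (2.68414,-5.17642) → ×s → (5.98266,-11.53768) → (5.98,-11.54)

Cross-section at z=7: (6.95,4.03) (-8.83,1.67) (-7.30,-9.60) (5.98,-11.54)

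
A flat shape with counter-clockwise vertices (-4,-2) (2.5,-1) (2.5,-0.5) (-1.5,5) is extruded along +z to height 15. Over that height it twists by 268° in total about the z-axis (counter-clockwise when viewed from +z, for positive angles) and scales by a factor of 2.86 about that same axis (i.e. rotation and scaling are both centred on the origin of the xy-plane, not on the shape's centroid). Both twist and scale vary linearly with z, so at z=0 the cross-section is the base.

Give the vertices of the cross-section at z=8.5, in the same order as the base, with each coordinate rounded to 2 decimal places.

Cross-section at z=8.5: (9.18,-0.25) (-3.56,4.23) (-4.04,3.33) (-2.13,-10.51)

t = z/height = 8.5/15 = 0.566667
s = 1 + (scale-1)·z/height = 1 + (2.86-1)·8.5/15 = 2.054000
θ = twist·z/height = 268°·8.5/15 = 151.8667° = 2.650573 rad
cos θ = -0.881853, sin θ = 0.471525 (intermediates below are computed at full precision and shown rounded to 5 d.p.)
v1: (-4,-2) → rotate → (4.47046,-0.12239) → ×s → (9.18233,-0.25140) → (9.18,-0.25)
v2: (2.5,-1) → rotate → (-1.73311,2.06067) → ×s → (-3.55980,4.23261) → (-3.56,4.23)
v3: (2.5,-0.5) → rotate → (-1.96887,1.61974) → ×s → (-4.04406,3.32694) → (-4.04,3.33)
v4: (-1.5,5) → rotate → (-1.03485,-5.11655) → ×s → (-2.12557,-10.50940) → (-2.13,-10.51)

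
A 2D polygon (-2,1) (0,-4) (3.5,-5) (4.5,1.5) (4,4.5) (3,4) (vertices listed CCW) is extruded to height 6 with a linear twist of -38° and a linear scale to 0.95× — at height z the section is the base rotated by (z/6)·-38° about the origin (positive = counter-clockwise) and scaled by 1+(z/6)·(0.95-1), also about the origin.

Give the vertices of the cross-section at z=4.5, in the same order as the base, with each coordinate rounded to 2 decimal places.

Cross-section at z=4.5: (-1.23,1.76) (-1.84,-3.38) (0.66,-5.84) (4.50,-0.80) (5.45,1.97) (4.37,2.01)

t = z/height = 4.5/6 = 0.75
s = 1 + (scale-1)·z/height = 1 + (0.95-1)·4.5/6 = 0.962500
θ = twist·z/height = -38°·4.5/6 = -28.5000° = -0.497419 rad
cos θ = 0.878817, sin θ = -0.477159 (intermediates below are computed at full precision and shown rounded to 5 d.p.)
v1: (-2,1) → rotate → (-1.28048,1.83313) → ×s → (-1.23246,1.76439) → (-1.23,1.76)
v2: (0,-4) → rotate → (-1.90864,-3.51527) → ×s → (-1.83706,-3.38345) → (-1.84,-3.38)
v3: (3.5,-5) → rotate → (0.69007,-6.06414) → ×s → (0.66419,-5.83674) → (0.66,-5.84)
v4: (4.5,1.5) → rotate → (4.67042,-0.82899) → ×s → (4.49527,-0.79790) → (4.50,-0.80)
v5: (4,4.5) → rotate → (5.66248,2.04604) → ×s → (5.45014,1.96932) → (5.45,1.97)
v6: (3,4) → rotate → (4.54509,2.08379) → ×s → (4.37465,2.00565) → (4.37,2.01)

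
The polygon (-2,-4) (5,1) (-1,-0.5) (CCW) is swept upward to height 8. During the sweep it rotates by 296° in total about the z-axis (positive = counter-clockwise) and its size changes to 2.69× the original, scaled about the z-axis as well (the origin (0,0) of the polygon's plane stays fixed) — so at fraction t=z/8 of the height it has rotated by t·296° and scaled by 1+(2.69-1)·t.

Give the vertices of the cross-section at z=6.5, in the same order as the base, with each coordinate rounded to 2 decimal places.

Cross-section at z=6.5: (-5.92,8.81) (-3.78,-11.50) (0.14,2.65)

t = z/height = 6.5/8 = 0.8125
s = 1 + (scale-1)·z/height = 1 + (2.69-1)·6.5/8 = 2.373125
θ = twist·z/height = 296°·6.5/8 = 240.5000° = 4.197517 rad
cos θ = -0.492424, sin θ = -0.870356 (intermediates below are computed at full precision and shown rounded to 5 d.p.)
v1: (-2,-4) → rotate → (-2.49658,3.71041) → ×s → (-5.92469,8.80526) → (-5.92,8.81)
v2: (5,1) → rotate → (-1.59176,-4.84420) → ×s → (-3.77745,-11.49590) → (-3.78,-11.50)
v3: (-1,-0.5) → rotate → (0.05725,1.11657) → ×s → (0.13585,2.64975) → (0.14,2.65)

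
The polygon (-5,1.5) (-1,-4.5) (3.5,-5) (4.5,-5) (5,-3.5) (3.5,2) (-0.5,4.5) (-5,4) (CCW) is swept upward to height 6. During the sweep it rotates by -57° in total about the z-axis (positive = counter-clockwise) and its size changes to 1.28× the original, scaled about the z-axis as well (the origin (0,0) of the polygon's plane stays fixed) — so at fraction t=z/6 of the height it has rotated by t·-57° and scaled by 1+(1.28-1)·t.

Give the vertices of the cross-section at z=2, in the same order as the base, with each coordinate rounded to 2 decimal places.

Cross-section at z=2: (-4.63,3.33) (-2.64,-4.30) (1.84,-6.41) (2.87,-6.77) (3.92,-5.40) (4.33,0.82) (1.08,4.83) (-3.75,5.91)

t = z/height = 2/6 = 0.333333
s = 1 + (scale-1)·z/height = 1 + (1.28-1)·2/6 = 1.093333
θ = twist·z/height = -57°·2/6 = -19.0000° = -0.331613 rad
cos θ = 0.945519, sin θ = -0.325568 (intermediates below are computed at full precision and shown rounded to 5 d.p.)
v1: (-5,1.5) → rotate → (-4.23924,3.04612) → ×s → (-4.63490,3.33042) → (-4.63,3.33)
v2: (-1,-4.5) → rotate → (-2.41058,-3.92927) → ×s → (-2.63556,-4.29600) → (-2.64,-4.30)
v3: (3.5,-5) → rotate → (1.68147,-5.86708) → ×s → (1.83841,-6.41468) → (1.84,-6.41)
v4: (4.5,-5) → rotate → (2.62699,-6.19265) → ×s → (2.87218,-6.77063) → (2.87,-6.77)
v5: (5,-3.5) → rotate → (3.58810,-4.93716) → ×s → (3.92299,-5.39796) → (3.92,-5.40)
v6: (3.5,2) → rotate → (3.96045,0.75155) → ×s → (4.33009,0.82169) → (4.33,0.82)
v7: (-0.5,4.5) → rotate → (0.99230,4.41762) → ×s → (1.08491,4.82993) → (1.08,4.83)
v8: (-5,4) → rotate → (-3.42532,5.40992) → ×s → (-3.74502,5.91484) → (-3.75,5.91)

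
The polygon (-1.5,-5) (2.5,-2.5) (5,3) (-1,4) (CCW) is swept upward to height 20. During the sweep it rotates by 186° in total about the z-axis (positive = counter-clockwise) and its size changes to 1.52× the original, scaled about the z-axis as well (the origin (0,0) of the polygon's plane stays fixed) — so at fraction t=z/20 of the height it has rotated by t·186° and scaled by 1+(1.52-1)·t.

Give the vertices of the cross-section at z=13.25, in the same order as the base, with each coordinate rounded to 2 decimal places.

Cross-section at z=13.25: (6.73,2.00) (0.97,4.65) (-7.06,3.41) (-3.76,-4.07)

t = z/height = 13.25/20 = 0.6625
s = 1 + (scale-1)·z/height = 1 + (1.52-1)·13.25/20 = 1.344500
θ = twist·z/height = 186°·13.25/20 = 123.2250° = 2.150682 rad
cos θ = -0.547928, sin θ = 0.836525 (intermediates below are computed at full precision and shown rounded to 5 d.p.)
v1: (-1.5,-5) → rotate → (5.00452,1.48485) → ×s → (6.72858,1.99639) → (6.73,2.00)
v2: (2.5,-2.5) → rotate → (0.72149,3.46113) → ×s → (0.97005,4.65349) → (0.97,4.65)
v3: (5,3) → rotate → (-5.24922,2.53884) → ×s → (-7.05757,3.41347) → (-7.06,3.41)
v4: (-1,4) → rotate → (-2.79817,-3.02824) → ×s → (-3.76214,-4.07147) → (-3.76,-4.07)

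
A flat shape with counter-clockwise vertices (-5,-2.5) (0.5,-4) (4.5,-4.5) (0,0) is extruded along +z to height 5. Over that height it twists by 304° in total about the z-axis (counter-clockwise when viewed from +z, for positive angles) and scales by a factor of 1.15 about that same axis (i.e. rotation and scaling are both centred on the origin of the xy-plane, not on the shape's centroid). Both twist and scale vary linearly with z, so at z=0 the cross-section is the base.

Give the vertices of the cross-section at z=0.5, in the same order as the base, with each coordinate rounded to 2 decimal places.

Cross-section at z=0.5: (-3.09,-4.76) (2.49,-3.24) (6.25,-1.63) (0.00,0.00)

t = z/height = 0.5/5 = 0.1
s = 1 + (scale-1)·z/height = 1 + (1.15-1)·0.5/5 = 1.015000
θ = twist·z/height = 304°·0.5/5 = 30.4000° = 0.530580 rad
cos θ = 0.862514, sin θ = 0.506034 (intermediates below are computed at full precision and shown rounded to 5 d.p.)
v1: (-5,-2.5) → rotate → (-3.04748,-4.68645) → ×s → (-3.09320,-4.75675) → (-3.09,-4.76)
v2: (0.5,-4) → rotate → (2.45539,-3.19704) → ×s → (2.49222,-3.24499) → (2.49,-3.24)
v3: (4.5,-4.5) → rotate → (6.15846,-1.60416) → ×s → (6.25084,-1.62822) → (6.25,-1.63)
v4: (0,0) → rotate → (0.00000,0.00000) → ×s → (0.00000,0.00000) → (0.00,0.00)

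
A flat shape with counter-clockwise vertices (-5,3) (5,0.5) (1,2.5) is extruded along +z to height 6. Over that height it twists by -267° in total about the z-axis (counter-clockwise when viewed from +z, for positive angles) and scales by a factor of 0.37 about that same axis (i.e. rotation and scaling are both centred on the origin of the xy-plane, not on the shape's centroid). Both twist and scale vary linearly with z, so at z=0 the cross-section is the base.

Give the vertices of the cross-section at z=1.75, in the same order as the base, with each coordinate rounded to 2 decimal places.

Cross-section at z=1.75: (1.54,4.50) (1.26,-3.90) (2.17,-0.37)

t = z/height = 1.75/6 = 0.291667
s = 1 + (scale-1)·z/height = 1 + (0.37-1)·1.75/6 = 0.816250
θ = twist·z/height = -267°·1.75/6 = -77.8750° = -1.359175 rad
cos θ = 0.210045, sin θ = -0.977692 (intermediates below are computed at full precision and shown rounded to 5 d.p.)
v1: (-5,3) → rotate → (1.88285,5.51859) → ×s → (1.53688,4.50455) → (1.54,4.50)
v2: (5,0.5) → rotate → (1.53907,-4.78344) → ×s → (1.25627,-3.90448) → (1.26,-3.90)
v3: (1,2.5) → rotate → (2.65427,-0.45258) → ×s → (2.16655,-0.36942) → (2.17,-0.37)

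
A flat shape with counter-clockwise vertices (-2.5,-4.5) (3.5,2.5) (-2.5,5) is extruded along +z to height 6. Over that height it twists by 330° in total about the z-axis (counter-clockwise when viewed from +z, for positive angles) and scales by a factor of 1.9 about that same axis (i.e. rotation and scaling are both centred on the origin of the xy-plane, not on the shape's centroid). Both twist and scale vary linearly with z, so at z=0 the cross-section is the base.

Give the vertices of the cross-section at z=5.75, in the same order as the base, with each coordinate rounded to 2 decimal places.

t = z/height = 5.75/6 = 0.958333
s = 1 + (scale-1)·z/height = 1 + (1.9-1)·5.75/6 = 1.862500
θ = twist·z/height = 330°·5.75/6 = 316.2500° = 5.519604 rad
cos θ = 0.722364, sin θ = -0.691513 (intermediates below are computed at full precision and shown rounded to 5 d.p.)
v1: (-2.5,-4.5) → rotate → (-4.91772,-1.52186) → ×s → (-9.15925,-2.83446) → (-9.16,-2.83)
v2: (3.5,2.5) → rotate → (4.25706,-0.61439) → ×s → (7.92877,-1.14429) → (7.93,-1.14)
v3: (-2.5,5) → rotate → (1.65166,5.34060) → ×s → (3.07621,9.94687) → (3.08,9.95)

Cross-section at z=5.75: (-9.16,-2.83) (7.93,-1.14) (3.08,9.95)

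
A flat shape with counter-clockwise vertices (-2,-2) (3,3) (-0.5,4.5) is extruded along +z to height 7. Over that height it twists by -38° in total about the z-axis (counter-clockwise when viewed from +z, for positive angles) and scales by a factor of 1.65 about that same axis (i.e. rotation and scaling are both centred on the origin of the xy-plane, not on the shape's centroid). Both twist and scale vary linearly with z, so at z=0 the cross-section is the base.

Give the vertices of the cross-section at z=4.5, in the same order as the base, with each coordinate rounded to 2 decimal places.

Cross-section at z=4.5: (-3.75,-1.41) (5.63,2.11) (1.99,6.10)

t = z/height = 4.5/7 = 0.642857
s = 1 + (scale-1)·z/height = 1 + (1.65-1)·4.5/7 = 1.417857
θ = twist·z/height = -38°·4.5/7 = -24.4286° = -0.426359 rad
cos θ = 0.910478, sin θ = -0.413559 (intermediates below are computed at full precision and shown rounded to 5 d.p.)
v1: (-2,-2) → rotate → (-2.64807,-0.99384) → ×s → (-3.75459,-1.40912) → (-3.75,-1.41)
v2: (3,3) → rotate → (3.97211,1.49076) → ×s → (5.63188,2.11368) → (5.63,2.11)
v3: (-0.5,4.5) → rotate → (1.40577,4.30393) → ×s → (1.99319,6.10236) → (1.99,6.10)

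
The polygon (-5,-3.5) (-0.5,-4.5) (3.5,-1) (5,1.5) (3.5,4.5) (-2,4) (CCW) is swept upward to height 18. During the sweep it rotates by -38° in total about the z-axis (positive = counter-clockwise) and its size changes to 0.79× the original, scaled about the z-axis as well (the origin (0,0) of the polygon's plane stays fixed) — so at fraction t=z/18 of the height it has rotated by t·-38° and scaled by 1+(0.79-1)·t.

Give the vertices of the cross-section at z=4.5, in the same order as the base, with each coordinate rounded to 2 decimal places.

Cross-section at z=4.5: (-5.22,-2.49) (-1.17,-4.13) (3.11,-1.48) (4.91,0.62) (3.97,3.66) (-1.24,4.05)

t = z/height = 4.5/18 = 0.25
s = 1 + (scale-1)·z/height = 1 + (0.79-1)·4.5/18 = 0.947500
θ = twist·z/height = -38°·4.5/18 = -9.5000° = -0.165806 rad
cos θ = 0.986286, sin θ = -0.165048 (intermediates below are computed at full precision and shown rounded to 5 d.p.)
v1: (-5,-3.5) → rotate → (-5.50909,-2.62676) → ×s → (-5.21987,-2.48886) → (-5.22,-2.49)
v2: (-0.5,-4.5) → rotate → (-1.23586,-4.35576) → ×s → (-1.17097,-4.12708) → (-1.17,-4.13)
v3: (3.5,-1) → rotate → (3.28695,-1.56395) → ×s → (3.11439,-1.48184) → (3.11,-1.48)
v4: (5,1.5) → rotate → (5.17900,0.65419) → ×s → (4.90710,0.61985) → (4.91,0.62)
v5: (3.5,4.5) → rotate → (4.19471,3.86062) → ×s → (3.97449,3.65794) → (3.97,3.66)
v6: (-2,4) → rotate → (-1.31238,4.27524) → ×s → (-1.24348,4.05079) → (-1.24,4.05)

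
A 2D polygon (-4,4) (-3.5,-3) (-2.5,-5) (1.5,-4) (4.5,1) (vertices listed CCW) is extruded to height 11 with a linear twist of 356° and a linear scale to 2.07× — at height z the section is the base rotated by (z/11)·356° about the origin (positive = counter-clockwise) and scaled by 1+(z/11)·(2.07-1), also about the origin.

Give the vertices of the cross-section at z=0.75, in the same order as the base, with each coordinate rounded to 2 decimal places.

t = z/height = 0.75/11 = 0.0681818
s = 1 + (scale-1)·z/height = 1 + (2.07-1)·0.75/11 = 1.072955
θ = twist·z/height = 356°·0.75/11 = 24.2727° = 0.423639 rad
cos θ = 0.911599, sin θ = 0.411080 (intermediates below are computed at full precision and shown rounded to 5 d.p.)
v1: (-4,4) → rotate → (-5.29072,2.00207) → ×s → (-5.67670,2.14813) → (-5.68,2.15)
v2: (-3.5,-3) → rotate → (-1.95736,-4.17358) → ×s → (-2.10015,-4.47806) → (-2.10,-4.48)
v3: (-2.5,-5) → rotate → (-0.22360,-5.58570) → ×s → (-0.23991,-5.99320) → (-0.24,-5.99)
v4: (1.5,-4) → rotate → (3.01172,-3.02978) → ×s → (3.23144,-3.25081) → (3.23,-3.25)
v5: (4.5,1) → rotate → (3.69112,2.76146) → ×s → (3.96040,2.96292) → (3.96,2.96)

Cross-section at z=0.75: (-5.68,2.15) (-2.10,-4.48) (-0.24,-5.99) (3.23,-3.25) (3.96,2.96)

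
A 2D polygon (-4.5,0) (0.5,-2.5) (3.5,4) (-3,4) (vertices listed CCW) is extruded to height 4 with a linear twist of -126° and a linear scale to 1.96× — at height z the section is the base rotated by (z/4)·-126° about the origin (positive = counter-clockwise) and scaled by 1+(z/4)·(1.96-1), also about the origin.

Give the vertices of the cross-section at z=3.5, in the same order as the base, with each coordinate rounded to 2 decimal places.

Cross-section at z=3.5: (2.87,7.77) (-4.63,0.73) (4.68,-8.59) (8.82,2.63)

t = z/height = 3.5/4 = 0.875
s = 1 + (scale-1)·z/height = 1 + (1.96-1)·3.5/4 = 1.840000
θ = twist·z/height = -126°·3.5/4 = -110.2500° = -1.924226 rad
cos θ = -0.346117, sin θ = -0.938191 (intermediates below are computed at full precision and shown rounded to 5 d.p.)
v1: (-4.5,0) → rotate → (1.55753,4.22186) → ×s → (2.86585,7.76822) → (2.87,7.77)
v2: (0.5,-2.5) → rotate → (-2.51854,0.39620) → ×s → (-4.63411,0.72900) → (-4.63,0.73)
v3: (3.5,4) → rotate → (2.54136,-4.66814) → ×s → (4.67609,-8.58937) → (4.68,-8.59)
v4: (-3,4) → rotate → (4.79112,1.43011) → ×s → (8.81565,2.63139) → (8.82,2.63)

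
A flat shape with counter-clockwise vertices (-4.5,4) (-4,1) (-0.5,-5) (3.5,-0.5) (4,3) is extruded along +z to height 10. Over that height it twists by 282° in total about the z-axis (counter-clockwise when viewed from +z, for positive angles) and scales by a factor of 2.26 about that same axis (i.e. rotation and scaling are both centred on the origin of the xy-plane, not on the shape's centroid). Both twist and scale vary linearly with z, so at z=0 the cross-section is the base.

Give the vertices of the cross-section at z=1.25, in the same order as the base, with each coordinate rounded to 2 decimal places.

Cross-section at z=1.25: (-6.93,0.77) (-4.45,-1.73) (2.87,-5.06) (3.64,1.87) (1.78,5.51)

t = z/height = 1.25/10 = 0.125
s = 1 + (scale-1)·z/height = 1 + (2.26-1)·1.25/10 = 1.157500
θ = twist·z/height = 282°·1.25/10 = 35.2500° = 0.615229 rad
cos θ = 0.816642, sin θ = 0.577145 (intermediates below are computed at full precision and shown rounded to 5 d.p.)
v1: (-4.5,4) → rotate → (-5.98347,0.66941) → ×s → (-6.92586,0.77485) → (-6.93,0.77)
v2: (-4,1) → rotate → (-3.84371,-1.49194) → ×s → (-4.44910,-1.72692) → (-4.45,-1.73)
v3: (-0.5,-5) → rotate → (2.47741,-4.37178) → ×s → (2.86760,-5.06034) → (2.87,-5.06)
v4: (3.5,-0.5) → rotate → (3.14682,1.61169) → ×s → (3.64244,1.86553) → (3.64,1.87)
v5: (4,3) → rotate → (1.53513,4.75851) → ×s → (1.77691,5.50797) → (1.78,5.51)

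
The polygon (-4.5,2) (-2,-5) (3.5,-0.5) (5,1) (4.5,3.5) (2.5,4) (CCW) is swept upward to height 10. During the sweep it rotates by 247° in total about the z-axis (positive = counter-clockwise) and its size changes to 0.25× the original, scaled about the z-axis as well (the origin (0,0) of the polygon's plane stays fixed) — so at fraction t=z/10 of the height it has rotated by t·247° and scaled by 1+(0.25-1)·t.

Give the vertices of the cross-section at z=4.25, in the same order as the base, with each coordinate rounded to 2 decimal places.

t = z/height = 4.25/10 = 0.425
s = 1 + (scale-1)·z/height = 1 + (0.25-1)·4.25/10 = 0.681250
θ = twist·z/height = 247°·4.25/10 = 104.9750° = 1.832159 rad
cos θ = -0.258398, sin θ = 0.966039 (intermediates below are computed at full precision and shown rounded to 5 d.p.)
v1: (-4.5,2) → rotate → (-0.76929,-4.86397) → ×s → (-0.52408,-3.31358) → (-0.52,-3.31)
v2: (-2,-5) → rotate → (5.34699,-0.64009) → ×s → (3.64264,-0.43606) → (3.64,-0.44)
v3: (3.5,-0.5) → rotate → (-0.42137,3.51033) → ×s → (-0.28706,2.39142) → (-0.29,2.39)
v4: (5,1) → rotate → (-2.25803,4.57180) → ×s → (-1.53828,3.11454) → (-1.54,3.11)
v5: (4.5,3.5) → rotate → (-4.54392,3.44278) → ×s → (-3.09555,2.34540) → (-3.10,2.35)
v6: (2.5,4) → rotate → (-4.51015,1.38151) → ×s → (-3.07254,0.94115) → (-3.07,0.94)

Cross-section at z=4.25: (-0.52,-3.31) (3.64,-0.44) (-0.29,2.39) (-1.54,3.11) (-3.10,2.35) (-3.07,0.94)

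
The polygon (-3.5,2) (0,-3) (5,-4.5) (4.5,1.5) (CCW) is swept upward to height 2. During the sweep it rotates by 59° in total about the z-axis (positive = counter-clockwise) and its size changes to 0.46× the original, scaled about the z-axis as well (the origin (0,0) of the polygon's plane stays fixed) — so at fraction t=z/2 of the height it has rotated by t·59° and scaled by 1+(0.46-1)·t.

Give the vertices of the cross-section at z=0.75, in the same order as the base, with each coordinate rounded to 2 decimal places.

t = z/height = 0.75/2 = 0.375
s = 1 + (scale-1)·z/height = 1 + (0.46-1)·0.75/2 = 0.797500
θ = twist·z/height = 59°·0.75/2 = 22.1250° = 0.386154 rad
cos θ = 0.926364, sin θ = 0.376629 (intermediates below are computed at full precision and shown rounded to 5 d.p.)
v1: (-3.5,2) → rotate → (-3.99553,0.53453) → ×s → (-3.18644,0.42629) → (-3.19,0.43)
v2: (0,-3) → rotate → (1.12989,-2.77909) → ×s → (0.90108,-2.21633) → (0.90,-2.22)
v3: (5,-4.5) → rotate → (6.32665,-2.28550) → ×s → (5.04550,-1.82268) → (5.05,-1.82)
v4: (4.5,1.5) → rotate → (3.60370,3.08437) → ×s → (2.87395,2.45979) → (2.87,2.46)

Cross-section at z=0.75: (-3.19,0.43) (0.90,-2.22) (5.05,-1.82) (2.87,2.46)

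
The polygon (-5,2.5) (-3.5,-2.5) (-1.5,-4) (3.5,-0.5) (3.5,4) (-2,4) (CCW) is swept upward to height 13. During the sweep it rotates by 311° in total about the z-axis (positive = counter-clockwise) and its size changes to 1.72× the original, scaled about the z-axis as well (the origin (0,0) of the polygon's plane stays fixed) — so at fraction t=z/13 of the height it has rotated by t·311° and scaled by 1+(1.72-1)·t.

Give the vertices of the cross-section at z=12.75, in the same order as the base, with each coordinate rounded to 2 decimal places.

Cross-section at z=12.75: (-1.40,9.43) (-6.92,2.44) (-7.06,-1.82) (2.73,-5.38) (9.02,-0.97) (3.63,6.71)

t = z/height = 12.75/13 = 0.980769
s = 1 + (scale-1)·z/height = 1 + (1.72-1)·12.75/13 = 1.706154
θ = twist·z/height = 311°·12.75/13 = 305.0192° = 5.323590 rad
cos θ = 0.573851, sin θ = -0.818959 (intermediates below are computed at full precision and shown rounded to 5 d.p.)
v1: (-5,2.5) → rotate → (-0.82186,5.52943) → ×s → (-1.40222,9.43405) → (-1.40,9.43)
v2: (-3.5,-2.5) → rotate → (-4.05588,1.43173) → ×s → (-6.91995,2.44275) → (-6.92,2.44)
v3: (-1.5,-4) → rotate → (-4.13661,-1.06697) → ×s → (-7.05770,-1.82041) → (-7.06,-1.82)
v4: (3.5,-0.5) → rotate → (1.59900,-3.15328) → ×s → (2.72814,-5.37999) → (2.73,-5.38)
v5: (3.5,4) → rotate → (5.28432,-0.57095) → ×s → (9.01586,-0.97413) → (9.02,-0.97)
v6: (-2,4) → rotate → (2.12814,3.93332) → ×s → (3.63093,6.71086) → (3.63,6.71)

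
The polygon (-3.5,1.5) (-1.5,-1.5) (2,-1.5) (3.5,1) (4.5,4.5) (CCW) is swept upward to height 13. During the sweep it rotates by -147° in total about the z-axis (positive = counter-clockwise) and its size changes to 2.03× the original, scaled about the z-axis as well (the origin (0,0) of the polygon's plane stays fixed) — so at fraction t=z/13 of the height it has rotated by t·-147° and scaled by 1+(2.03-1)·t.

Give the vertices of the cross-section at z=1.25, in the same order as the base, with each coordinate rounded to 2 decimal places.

Cross-section at z=1.25: (-3.33,2.54) (-2.00,-1.20) (1.73,-2.14) (4.00,0.13) (6.00,3.59)

t = z/height = 1.25/13 = 0.0961538
s = 1 + (scale-1)·z/height = 1 + (2.03-1)·1.25/13 = 1.099038
θ = twist·z/height = -147°·1.25/13 = -14.1346° = -0.246696 rad
cos θ = 0.969725, sin θ = -0.244201 (intermediates below are computed at full precision and shown rounded to 5 d.p.)
v1: (-3.5,1.5) → rotate → (-3.02773,2.30929) → ×s → (-3.32760,2.53800) → (-3.33,2.54)
v2: (-1.5,-1.5) → rotate → (-1.82089,-1.08829) → ×s → (-2.00123,-1.19607) → (-2.00,-1.20)
v3: (2,-1.5) → rotate → (1.57315,-1.94299) → ×s → (1.72895,-2.13542) → (1.73,-2.14)
v4: (3.5,1) → rotate → (3.63824,0.11502) → ×s → (3.99856,0.12641) → (4.00,0.13)
v5: (4.5,4.5) → rotate → (5.46267,3.26486) → ×s → (6.00368,3.58820) → (6.00,3.59)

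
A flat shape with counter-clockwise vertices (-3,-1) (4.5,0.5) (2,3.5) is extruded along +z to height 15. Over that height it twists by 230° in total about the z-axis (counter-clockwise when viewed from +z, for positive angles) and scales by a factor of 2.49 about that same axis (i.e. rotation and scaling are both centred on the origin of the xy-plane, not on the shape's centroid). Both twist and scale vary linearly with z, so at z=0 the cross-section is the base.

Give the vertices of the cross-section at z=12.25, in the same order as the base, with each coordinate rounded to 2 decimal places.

Cross-section at z=12.25: (6.29,3.10) (-9.73,-2.46) (-3.33,-8.29)

t = z/height = 12.25/15 = 0.816667
s = 1 + (scale-1)·z/height = 1 + (2.49-1)·12.25/15 = 2.216833
θ = twist·z/height = 230°·12.25/15 = 187.8333° = 3.278310 rad
cos θ = -0.990669, sin θ = -0.136292 (intermediates below are computed at full precision and shown rounded to 5 d.p.)
v1: (-3,-1) → rotate → (2.83571,1.39954) → ×s → (6.28631,3.10256) → (6.29,3.10)
v2: (4.5,0.5) → rotate → (-4.38986,-1.10865) → ×s → (-9.73160,-2.45769) → (-9.73,-2.46)
v3: (2,3.5) → rotate → (-1.50432,-3.73992) → ×s → (-3.33482,-8.29079) → (-3.33,-8.29)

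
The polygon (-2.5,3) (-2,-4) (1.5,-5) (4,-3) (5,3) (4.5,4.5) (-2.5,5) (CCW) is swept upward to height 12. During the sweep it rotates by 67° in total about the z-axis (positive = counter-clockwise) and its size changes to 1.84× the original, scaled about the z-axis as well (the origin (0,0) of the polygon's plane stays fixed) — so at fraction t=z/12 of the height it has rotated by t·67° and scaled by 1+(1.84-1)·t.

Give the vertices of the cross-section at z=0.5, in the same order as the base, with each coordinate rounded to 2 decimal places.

Cross-section at z=0.5: (-2.74,2.98) (-1.87,-4.24) (1.80,-5.09) (4.29,-2.90) (5.02,3.35) (4.43,4.88) (-2.84,5.04)

t = z/height = 0.5/12 = 0.0416667
s = 1 + (scale-1)·z/height = 1 + (1.84-1)·0.5/12 = 1.035000
θ = twist·z/height = 67°·0.5/12 = 2.7917° = 0.048724 rad
cos θ = 0.998813, sin θ = 0.048704 (intermediates below are computed at full precision and shown rounded to 5 d.p.)
v1: (-2.5,3) → rotate → (-2.64315,2.87468) → ×s → (-2.73566,2.97529) → (-2.74,2.98)
v2: (-2,-4) → rotate → (-1.80281,-4.09266) → ×s → (-1.86591,-4.23591) → (-1.87,-4.24)
v3: (1.5,-5) → rotate → (1.74174,-4.92101) → ×s → (1.80270,-5.09324) → (1.80,-5.09)
v4: (4,-3) → rotate → (4.14137,-2.80162) → ×s → (4.28631,-2.89968) → (4.29,-2.90)
v5: (5,3) → rotate → (4.84795,3.23996) → ×s → (5.01763,3.35336) → (5.02,3.35)
v6: (4.5,4.5) → rotate → (4.27549,4.71383) → ×s → (4.42513,4.87881) → (4.43,4.88)
v7: (-2.5,5) → rotate → (-2.74056,4.87230) → ×s → (-2.83648,5.04284) → (-2.84,5.04)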